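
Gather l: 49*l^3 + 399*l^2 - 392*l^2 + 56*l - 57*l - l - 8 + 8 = 49*l^3 + 7*l^2 - 2*l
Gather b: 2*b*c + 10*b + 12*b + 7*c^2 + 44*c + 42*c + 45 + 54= b*(2*c + 22) + 7*c^2 + 86*c + 99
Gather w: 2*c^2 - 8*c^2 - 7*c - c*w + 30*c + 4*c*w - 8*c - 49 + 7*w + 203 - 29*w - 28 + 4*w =-6*c^2 + 15*c + w*(3*c - 18) + 126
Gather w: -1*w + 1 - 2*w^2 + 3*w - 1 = -2*w^2 + 2*w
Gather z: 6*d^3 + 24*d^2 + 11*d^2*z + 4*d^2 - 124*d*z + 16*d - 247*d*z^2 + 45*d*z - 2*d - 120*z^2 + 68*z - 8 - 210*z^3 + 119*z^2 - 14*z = 6*d^3 + 28*d^2 + 14*d - 210*z^3 + z^2*(-247*d - 1) + z*(11*d^2 - 79*d + 54) - 8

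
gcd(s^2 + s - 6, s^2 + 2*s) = 1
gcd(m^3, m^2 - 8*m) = m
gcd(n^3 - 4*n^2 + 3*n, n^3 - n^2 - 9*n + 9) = n^2 - 4*n + 3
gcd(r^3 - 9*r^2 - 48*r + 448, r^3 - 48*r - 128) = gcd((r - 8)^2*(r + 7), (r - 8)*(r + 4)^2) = r - 8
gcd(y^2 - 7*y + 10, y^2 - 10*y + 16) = y - 2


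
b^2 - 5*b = b*(b - 5)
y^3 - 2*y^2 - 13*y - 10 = (y - 5)*(y + 1)*(y + 2)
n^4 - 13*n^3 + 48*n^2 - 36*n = n*(n - 6)^2*(n - 1)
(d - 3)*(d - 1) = d^2 - 4*d + 3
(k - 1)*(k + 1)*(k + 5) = k^3 + 5*k^2 - k - 5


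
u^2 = u^2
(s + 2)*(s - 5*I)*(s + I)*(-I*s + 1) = -I*s^4 - 3*s^3 - 2*I*s^3 - 6*s^2 - 9*I*s^2 + 5*s - 18*I*s + 10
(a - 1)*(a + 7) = a^2 + 6*a - 7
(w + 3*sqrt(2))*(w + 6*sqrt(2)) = w^2 + 9*sqrt(2)*w + 36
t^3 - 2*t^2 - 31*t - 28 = (t - 7)*(t + 1)*(t + 4)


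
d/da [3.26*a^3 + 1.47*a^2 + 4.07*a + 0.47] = 9.78*a^2 + 2.94*a + 4.07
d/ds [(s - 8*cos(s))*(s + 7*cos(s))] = s*sin(s) + 2*s + 56*sin(2*s) - cos(s)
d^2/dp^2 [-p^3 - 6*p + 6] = -6*p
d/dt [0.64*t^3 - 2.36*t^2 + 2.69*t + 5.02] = 1.92*t^2 - 4.72*t + 2.69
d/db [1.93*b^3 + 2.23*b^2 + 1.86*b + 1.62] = 5.79*b^2 + 4.46*b + 1.86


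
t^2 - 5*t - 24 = (t - 8)*(t + 3)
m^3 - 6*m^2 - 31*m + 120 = (m - 8)*(m - 3)*(m + 5)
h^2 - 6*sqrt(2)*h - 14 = (h - 7*sqrt(2))*(h + sqrt(2))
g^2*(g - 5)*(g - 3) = g^4 - 8*g^3 + 15*g^2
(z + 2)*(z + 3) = z^2 + 5*z + 6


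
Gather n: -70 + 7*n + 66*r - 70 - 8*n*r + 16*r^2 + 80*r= n*(7 - 8*r) + 16*r^2 + 146*r - 140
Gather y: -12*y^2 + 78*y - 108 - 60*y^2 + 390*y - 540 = -72*y^2 + 468*y - 648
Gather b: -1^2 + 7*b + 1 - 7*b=0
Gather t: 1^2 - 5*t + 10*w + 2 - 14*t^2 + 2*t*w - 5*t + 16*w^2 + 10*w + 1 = -14*t^2 + t*(2*w - 10) + 16*w^2 + 20*w + 4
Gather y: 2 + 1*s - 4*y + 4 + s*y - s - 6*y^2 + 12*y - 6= -6*y^2 + y*(s + 8)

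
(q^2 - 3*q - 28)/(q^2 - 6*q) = (q^2 - 3*q - 28)/(q*(q - 6))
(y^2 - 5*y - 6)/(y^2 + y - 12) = (y^2 - 5*y - 6)/(y^2 + y - 12)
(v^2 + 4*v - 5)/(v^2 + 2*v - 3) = (v + 5)/(v + 3)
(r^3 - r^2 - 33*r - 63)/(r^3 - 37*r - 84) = (r + 3)/(r + 4)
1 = 1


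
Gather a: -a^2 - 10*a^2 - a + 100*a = -11*a^2 + 99*a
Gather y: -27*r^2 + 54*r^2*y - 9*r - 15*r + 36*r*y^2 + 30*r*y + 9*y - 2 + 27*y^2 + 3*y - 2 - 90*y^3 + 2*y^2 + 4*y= -27*r^2 - 24*r - 90*y^3 + y^2*(36*r + 29) + y*(54*r^2 + 30*r + 16) - 4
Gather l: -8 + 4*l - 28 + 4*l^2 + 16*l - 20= 4*l^2 + 20*l - 56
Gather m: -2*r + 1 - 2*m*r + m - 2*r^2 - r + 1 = m*(1 - 2*r) - 2*r^2 - 3*r + 2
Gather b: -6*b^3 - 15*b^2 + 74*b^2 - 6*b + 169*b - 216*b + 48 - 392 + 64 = -6*b^3 + 59*b^2 - 53*b - 280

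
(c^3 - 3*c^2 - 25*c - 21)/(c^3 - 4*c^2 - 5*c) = (c^2 - 4*c - 21)/(c*(c - 5))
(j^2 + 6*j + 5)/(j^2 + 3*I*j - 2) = (j^2 + 6*j + 5)/(j^2 + 3*I*j - 2)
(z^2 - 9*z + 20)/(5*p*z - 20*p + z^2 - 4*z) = (z - 5)/(5*p + z)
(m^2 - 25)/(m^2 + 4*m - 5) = (m - 5)/(m - 1)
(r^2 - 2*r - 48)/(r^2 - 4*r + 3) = (r^2 - 2*r - 48)/(r^2 - 4*r + 3)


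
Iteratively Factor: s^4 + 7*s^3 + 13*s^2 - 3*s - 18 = (s + 3)*(s^3 + 4*s^2 + s - 6) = (s + 3)^2*(s^2 + s - 2) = (s - 1)*(s + 3)^2*(s + 2)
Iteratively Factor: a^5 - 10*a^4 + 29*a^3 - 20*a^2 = (a)*(a^4 - 10*a^3 + 29*a^2 - 20*a) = a*(a - 5)*(a^3 - 5*a^2 + 4*a) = a^2*(a - 5)*(a^2 - 5*a + 4) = a^2*(a - 5)*(a - 4)*(a - 1)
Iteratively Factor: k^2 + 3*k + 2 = (k + 1)*(k + 2)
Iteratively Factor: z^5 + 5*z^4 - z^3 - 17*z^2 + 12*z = (z - 1)*(z^4 + 6*z^3 + 5*z^2 - 12*z) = (z - 1)^2*(z^3 + 7*z^2 + 12*z) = (z - 1)^2*(z + 4)*(z^2 + 3*z) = (z - 1)^2*(z + 3)*(z + 4)*(z)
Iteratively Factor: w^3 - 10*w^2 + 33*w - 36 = (w - 3)*(w^2 - 7*w + 12) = (w - 4)*(w - 3)*(w - 3)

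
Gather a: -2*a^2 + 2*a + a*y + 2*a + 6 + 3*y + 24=-2*a^2 + a*(y + 4) + 3*y + 30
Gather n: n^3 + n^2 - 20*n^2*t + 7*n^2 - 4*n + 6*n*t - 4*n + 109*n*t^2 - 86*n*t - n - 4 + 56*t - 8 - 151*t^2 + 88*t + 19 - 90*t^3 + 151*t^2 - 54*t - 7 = n^3 + n^2*(8 - 20*t) + n*(109*t^2 - 80*t - 9) - 90*t^3 + 90*t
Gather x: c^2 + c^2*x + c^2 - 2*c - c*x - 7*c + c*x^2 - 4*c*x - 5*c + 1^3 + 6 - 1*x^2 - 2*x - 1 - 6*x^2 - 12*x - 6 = 2*c^2 - 14*c + x^2*(c - 7) + x*(c^2 - 5*c - 14)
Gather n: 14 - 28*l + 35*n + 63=-28*l + 35*n + 77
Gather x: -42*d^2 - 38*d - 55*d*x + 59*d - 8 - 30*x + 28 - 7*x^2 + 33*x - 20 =-42*d^2 + 21*d - 7*x^2 + x*(3 - 55*d)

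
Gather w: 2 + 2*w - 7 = 2*w - 5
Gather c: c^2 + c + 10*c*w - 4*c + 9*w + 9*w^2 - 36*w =c^2 + c*(10*w - 3) + 9*w^2 - 27*w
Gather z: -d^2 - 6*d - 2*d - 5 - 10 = -d^2 - 8*d - 15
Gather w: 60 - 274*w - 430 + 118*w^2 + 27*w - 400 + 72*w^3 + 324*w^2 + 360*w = 72*w^3 + 442*w^2 + 113*w - 770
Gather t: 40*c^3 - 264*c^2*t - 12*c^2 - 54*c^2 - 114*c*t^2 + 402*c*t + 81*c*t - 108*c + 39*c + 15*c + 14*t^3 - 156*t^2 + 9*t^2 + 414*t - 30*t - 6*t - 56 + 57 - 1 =40*c^3 - 66*c^2 - 54*c + 14*t^3 + t^2*(-114*c - 147) + t*(-264*c^2 + 483*c + 378)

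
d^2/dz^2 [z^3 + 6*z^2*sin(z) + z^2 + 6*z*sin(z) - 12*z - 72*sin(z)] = -6*z^2*sin(z) - 6*z*sin(z) + 24*z*cos(z) + 6*z + 84*sin(z) + 12*cos(z) + 2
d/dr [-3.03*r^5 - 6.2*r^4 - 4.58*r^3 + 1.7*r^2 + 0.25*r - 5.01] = -15.15*r^4 - 24.8*r^3 - 13.74*r^2 + 3.4*r + 0.25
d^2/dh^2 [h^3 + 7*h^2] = 6*h + 14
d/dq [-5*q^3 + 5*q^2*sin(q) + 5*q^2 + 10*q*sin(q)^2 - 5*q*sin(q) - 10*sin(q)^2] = 5*q^2*cos(q) - 15*q^2 + 10*q*sin(q) + 10*q*sin(2*q) - 5*q*cos(q) + 10*q - 5*sin(q) - 10*sin(2*q) - 5*cos(2*q) + 5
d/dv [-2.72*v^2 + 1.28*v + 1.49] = 1.28 - 5.44*v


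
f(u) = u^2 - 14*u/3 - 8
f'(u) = 2*u - 14/3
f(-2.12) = 6.39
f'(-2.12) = -8.91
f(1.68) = -13.02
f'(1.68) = -1.31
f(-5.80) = 52.71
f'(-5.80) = -16.27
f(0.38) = -9.63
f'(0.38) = -3.91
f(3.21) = -12.68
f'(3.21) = 1.75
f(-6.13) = 58.18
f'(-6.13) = -16.93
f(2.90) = -13.12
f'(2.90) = 1.13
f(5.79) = -1.50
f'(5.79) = 6.91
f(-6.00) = 56.00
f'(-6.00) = -16.67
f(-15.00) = 287.00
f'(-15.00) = -34.67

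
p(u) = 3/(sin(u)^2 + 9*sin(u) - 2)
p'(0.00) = -6.75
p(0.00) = -1.50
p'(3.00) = 54.69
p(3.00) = -4.23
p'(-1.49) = -0.02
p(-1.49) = -0.30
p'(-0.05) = -4.45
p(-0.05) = -1.23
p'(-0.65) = -0.37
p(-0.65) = -0.42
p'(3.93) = 0.26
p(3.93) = -0.38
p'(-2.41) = 0.30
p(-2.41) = -0.40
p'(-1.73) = 0.03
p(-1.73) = -0.30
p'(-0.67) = -0.35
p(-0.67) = -0.42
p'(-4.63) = 0.04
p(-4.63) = 0.38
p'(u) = 3*(-2*sin(u)*cos(u) - 9*cos(u))/(sin(u)^2 + 9*sin(u) - 2)^2 = -3*(2*sin(u) + 9)*cos(u)/(sin(u)^2 + 9*sin(u) - 2)^2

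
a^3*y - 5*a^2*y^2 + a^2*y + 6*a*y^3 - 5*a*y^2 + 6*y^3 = (a - 3*y)*(a - 2*y)*(a*y + y)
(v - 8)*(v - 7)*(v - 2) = v^3 - 17*v^2 + 86*v - 112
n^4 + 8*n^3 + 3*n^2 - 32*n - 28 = (n - 2)*(n + 1)*(n + 2)*(n + 7)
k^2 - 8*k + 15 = (k - 5)*(k - 3)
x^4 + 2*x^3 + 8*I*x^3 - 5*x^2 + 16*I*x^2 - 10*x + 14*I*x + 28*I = (x + 2)*(x - I)*(x + 2*I)*(x + 7*I)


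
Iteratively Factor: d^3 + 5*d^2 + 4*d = (d + 4)*(d^2 + d) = d*(d + 4)*(d + 1)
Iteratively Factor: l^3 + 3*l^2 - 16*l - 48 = (l + 4)*(l^2 - l - 12) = (l - 4)*(l + 4)*(l + 3)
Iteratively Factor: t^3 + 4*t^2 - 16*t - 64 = (t - 4)*(t^2 + 8*t + 16) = (t - 4)*(t + 4)*(t + 4)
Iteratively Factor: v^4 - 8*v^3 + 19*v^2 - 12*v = (v - 3)*(v^3 - 5*v^2 + 4*v) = (v - 4)*(v - 3)*(v^2 - v) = v*(v - 4)*(v - 3)*(v - 1)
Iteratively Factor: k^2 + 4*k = (k + 4)*(k)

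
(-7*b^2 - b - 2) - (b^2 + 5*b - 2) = -8*b^2 - 6*b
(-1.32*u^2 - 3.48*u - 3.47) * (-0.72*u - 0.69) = 0.9504*u^3 + 3.4164*u^2 + 4.8996*u + 2.3943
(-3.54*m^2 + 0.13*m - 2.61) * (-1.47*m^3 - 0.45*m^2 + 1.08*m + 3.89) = 5.2038*m^5 + 1.4019*m^4 - 0.0450000000000008*m^3 - 12.4557*m^2 - 2.3131*m - 10.1529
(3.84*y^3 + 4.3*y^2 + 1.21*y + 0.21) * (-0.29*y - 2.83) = -1.1136*y^4 - 12.1142*y^3 - 12.5199*y^2 - 3.4852*y - 0.5943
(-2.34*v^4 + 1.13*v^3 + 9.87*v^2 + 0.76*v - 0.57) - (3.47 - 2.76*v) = -2.34*v^4 + 1.13*v^3 + 9.87*v^2 + 3.52*v - 4.04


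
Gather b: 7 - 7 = 0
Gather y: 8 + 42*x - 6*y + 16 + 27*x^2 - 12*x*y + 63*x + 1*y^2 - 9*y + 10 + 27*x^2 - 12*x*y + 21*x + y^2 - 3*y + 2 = 54*x^2 + 126*x + 2*y^2 + y*(-24*x - 18) + 36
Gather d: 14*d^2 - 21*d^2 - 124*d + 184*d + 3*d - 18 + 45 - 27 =-7*d^2 + 63*d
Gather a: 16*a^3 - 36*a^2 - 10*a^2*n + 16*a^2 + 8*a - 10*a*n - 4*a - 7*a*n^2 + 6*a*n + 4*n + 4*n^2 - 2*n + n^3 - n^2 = 16*a^3 + a^2*(-10*n - 20) + a*(-7*n^2 - 4*n + 4) + n^3 + 3*n^2 + 2*n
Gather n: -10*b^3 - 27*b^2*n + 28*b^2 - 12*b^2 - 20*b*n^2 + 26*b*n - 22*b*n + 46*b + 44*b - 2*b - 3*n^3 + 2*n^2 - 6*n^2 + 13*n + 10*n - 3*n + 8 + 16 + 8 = -10*b^3 + 16*b^2 + 88*b - 3*n^3 + n^2*(-20*b - 4) + n*(-27*b^2 + 4*b + 20) + 32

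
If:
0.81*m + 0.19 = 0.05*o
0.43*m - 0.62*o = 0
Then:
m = -0.25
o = -0.17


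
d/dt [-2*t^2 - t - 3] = -4*t - 1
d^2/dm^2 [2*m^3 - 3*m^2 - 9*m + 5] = 12*m - 6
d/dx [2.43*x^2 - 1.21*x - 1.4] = 4.86*x - 1.21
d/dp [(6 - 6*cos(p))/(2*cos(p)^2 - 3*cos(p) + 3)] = 12*(2 - cos(p))*sin(p)*cos(p)/(3*cos(p) - cos(2*p) - 4)^2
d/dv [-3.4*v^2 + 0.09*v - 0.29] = 0.09 - 6.8*v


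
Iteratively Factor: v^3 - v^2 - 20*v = (v - 5)*(v^2 + 4*v) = (v - 5)*(v + 4)*(v)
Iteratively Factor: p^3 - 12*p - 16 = (p - 4)*(p^2 + 4*p + 4) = (p - 4)*(p + 2)*(p + 2)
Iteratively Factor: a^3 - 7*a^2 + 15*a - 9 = (a - 3)*(a^2 - 4*a + 3) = (a - 3)^2*(a - 1)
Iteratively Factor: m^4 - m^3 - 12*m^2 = (m)*(m^3 - m^2 - 12*m) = m*(m + 3)*(m^2 - 4*m) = m^2*(m + 3)*(m - 4)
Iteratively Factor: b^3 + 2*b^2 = (b + 2)*(b^2) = b*(b + 2)*(b)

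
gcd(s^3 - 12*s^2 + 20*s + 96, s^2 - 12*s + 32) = s - 8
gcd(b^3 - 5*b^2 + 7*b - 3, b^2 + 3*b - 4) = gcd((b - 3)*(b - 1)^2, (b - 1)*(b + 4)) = b - 1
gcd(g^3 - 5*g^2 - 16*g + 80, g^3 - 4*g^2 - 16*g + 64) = g^2 - 16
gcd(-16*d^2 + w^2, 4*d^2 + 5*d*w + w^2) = 4*d + w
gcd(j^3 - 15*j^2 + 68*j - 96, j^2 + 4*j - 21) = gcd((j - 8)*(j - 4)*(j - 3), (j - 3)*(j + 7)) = j - 3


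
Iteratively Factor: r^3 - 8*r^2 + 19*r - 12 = (r - 1)*(r^2 - 7*r + 12) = (r - 4)*(r - 1)*(r - 3)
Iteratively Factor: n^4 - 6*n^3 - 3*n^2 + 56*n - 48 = (n - 4)*(n^3 - 2*n^2 - 11*n + 12) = (n - 4)*(n - 1)*(n^2 - n - 12) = (n - 4)*(n - 1)*(n + 3)*(n - 4)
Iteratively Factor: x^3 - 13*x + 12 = (x - 3)*(x^2 + 3*x - 4) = (x - 3)*(x - 1)*(x + 4)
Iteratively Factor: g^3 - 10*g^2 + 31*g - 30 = (g - 5)*(g^2 - 5*g + 6) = (g - 5)*(g - 2)*(g - 3)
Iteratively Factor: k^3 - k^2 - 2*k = (k - 2)*(k^2 + k) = (k - 2)*(k + 1)*(k)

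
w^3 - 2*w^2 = w^2*(w - 2)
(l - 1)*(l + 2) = l^2 + l - 2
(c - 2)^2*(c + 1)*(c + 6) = c^4 + 3*c^3 - 18*c^2 + 4*c + 24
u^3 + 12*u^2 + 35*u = u*(u + 5)*(u + 7)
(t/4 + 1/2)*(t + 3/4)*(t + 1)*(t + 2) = t^4/4 + 23*t^3/16 + 47*t^2/16 + 5*t/2 + 3/4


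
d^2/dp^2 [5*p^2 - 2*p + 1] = 10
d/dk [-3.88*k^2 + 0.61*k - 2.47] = 0.61 - 7.76*k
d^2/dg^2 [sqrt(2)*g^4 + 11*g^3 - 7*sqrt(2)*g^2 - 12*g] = 12*sqrt(2)*g^2 + 66*g - 14*sqrt(2)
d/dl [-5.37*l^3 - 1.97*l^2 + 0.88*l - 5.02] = -16.11*l^2 - 3.94*l + 0.88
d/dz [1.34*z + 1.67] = 1.34000000000000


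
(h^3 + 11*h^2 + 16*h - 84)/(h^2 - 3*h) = (h^3 + 11*h^2 + 16*h - 84)/(h*(h - 3))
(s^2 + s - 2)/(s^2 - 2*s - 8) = (s - 1)/(s - 4)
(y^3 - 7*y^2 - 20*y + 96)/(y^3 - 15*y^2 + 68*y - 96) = (y + 4)/(y - 4)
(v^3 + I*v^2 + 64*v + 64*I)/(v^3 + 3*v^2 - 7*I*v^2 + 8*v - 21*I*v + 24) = (v + 8*I)/(v + 3)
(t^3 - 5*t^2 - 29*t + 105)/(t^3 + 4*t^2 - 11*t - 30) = (t - 7)/(t + 2)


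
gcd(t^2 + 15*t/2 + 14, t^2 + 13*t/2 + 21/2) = t + 7/2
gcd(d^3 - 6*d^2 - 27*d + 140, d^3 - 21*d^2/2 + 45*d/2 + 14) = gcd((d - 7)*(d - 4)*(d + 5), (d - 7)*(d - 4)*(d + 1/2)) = d^2 - 11*d + 28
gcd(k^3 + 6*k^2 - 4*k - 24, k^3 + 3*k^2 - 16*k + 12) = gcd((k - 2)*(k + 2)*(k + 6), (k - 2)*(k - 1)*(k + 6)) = k^2 + 4*k - 12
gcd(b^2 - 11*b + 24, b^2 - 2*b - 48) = b - 8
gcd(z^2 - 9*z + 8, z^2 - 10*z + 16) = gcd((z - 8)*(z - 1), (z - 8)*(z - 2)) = z - 8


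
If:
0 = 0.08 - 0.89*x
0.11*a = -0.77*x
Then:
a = -0.63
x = 0.09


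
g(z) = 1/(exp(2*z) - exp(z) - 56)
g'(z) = (-2*exp(2*z) + exp(z))/(exp(2*z) - exp(z) - 56)^2 = (1 - 2*exp(z))*exp(z)/(-exp(2*z) + exp(z) + 56)^2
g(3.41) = 0.00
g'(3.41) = -0.00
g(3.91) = 0.00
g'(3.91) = -0.00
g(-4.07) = -0.02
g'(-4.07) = 0.00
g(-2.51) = -0.02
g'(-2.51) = 0.00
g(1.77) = -0.04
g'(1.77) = -0.08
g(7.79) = 0.00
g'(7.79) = -0.00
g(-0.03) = -0.02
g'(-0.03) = -0.00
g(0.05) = -0.02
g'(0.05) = -0.00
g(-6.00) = -0.02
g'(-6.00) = 0.00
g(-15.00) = -0.02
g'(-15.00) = 0.00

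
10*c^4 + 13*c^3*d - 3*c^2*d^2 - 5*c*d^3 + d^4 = (-5*c + d)*(-2*c + d)*(c + d)^2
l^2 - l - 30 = (l - 6)*(l + 5)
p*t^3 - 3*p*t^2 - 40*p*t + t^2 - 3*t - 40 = (t - 8)*(t + 5)*(p*t + 1)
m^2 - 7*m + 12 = (m - 4)*(m - 3)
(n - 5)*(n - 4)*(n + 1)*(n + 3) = n^4 - 5*n^3 - 13*n^2 + 53*n + 60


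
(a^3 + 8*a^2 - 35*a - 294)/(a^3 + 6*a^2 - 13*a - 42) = (a^2 + a - 42)/(a^2 - a - 6)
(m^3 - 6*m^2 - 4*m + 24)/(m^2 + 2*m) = m - 8 + 12/m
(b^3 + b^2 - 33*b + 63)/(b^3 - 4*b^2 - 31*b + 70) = (b^3 + b^2 - 33*b + 63)/(b^3 - 4*b^2 - 31*b + 70)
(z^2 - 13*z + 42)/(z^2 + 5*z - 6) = (z^2 - 13*z + 42)/(z^2 + 5*z - 6)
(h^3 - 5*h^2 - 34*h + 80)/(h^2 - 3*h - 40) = h - 2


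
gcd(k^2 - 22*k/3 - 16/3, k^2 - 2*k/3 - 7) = 1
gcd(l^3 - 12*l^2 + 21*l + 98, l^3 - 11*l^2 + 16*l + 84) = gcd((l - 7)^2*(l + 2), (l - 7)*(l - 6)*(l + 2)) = l^2 - 5*l - 14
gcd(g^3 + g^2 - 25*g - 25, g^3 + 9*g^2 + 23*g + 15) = g^2 + 6*g + 5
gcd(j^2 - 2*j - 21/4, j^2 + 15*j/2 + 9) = j + 3/2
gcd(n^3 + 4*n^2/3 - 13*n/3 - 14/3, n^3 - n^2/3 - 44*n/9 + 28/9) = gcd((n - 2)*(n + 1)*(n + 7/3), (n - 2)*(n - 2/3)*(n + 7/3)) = n^2 + n/3 - 14/3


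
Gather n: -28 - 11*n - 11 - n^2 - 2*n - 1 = -n^2 - 13*n - 40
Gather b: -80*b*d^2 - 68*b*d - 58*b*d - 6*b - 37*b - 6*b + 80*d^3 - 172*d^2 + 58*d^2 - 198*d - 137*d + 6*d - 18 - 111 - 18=b*(-80*d^2 - 126*d - 49) + 80*d^3 - 114*d^2 - 329*d - 147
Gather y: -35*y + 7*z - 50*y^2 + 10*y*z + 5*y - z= -50*y^2 + y*(10*z - 30) + 6*z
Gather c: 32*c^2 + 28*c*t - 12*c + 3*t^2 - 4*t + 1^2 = 32*c^2 + c*(28*t - 12) + 3*t^2 - 4*t + 1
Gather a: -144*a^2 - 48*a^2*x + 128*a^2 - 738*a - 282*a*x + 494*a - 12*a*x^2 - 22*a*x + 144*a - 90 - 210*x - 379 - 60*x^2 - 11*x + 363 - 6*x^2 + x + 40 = a^2*(-48*x - 16) + a*(-12*x^2 - 304*x - 100) - 66*x^2 - 220*x - 66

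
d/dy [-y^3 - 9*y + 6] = -3*y^2 - 9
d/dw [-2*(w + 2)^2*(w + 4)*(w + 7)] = -8*w^3 - 90*w^2 - 304*w - 312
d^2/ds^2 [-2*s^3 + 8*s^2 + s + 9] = 16 - 12*s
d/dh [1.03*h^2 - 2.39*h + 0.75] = 2.06*h - 2.39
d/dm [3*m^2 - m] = 6*m - 1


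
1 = 1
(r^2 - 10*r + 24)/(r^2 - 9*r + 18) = (r - 4)/(r - 3)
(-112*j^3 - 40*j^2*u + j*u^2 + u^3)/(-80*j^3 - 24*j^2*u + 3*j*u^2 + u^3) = (-7*j + u)/(-5*j + u)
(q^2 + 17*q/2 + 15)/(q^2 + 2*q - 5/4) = 2*(q + 6)/(2*q - 1)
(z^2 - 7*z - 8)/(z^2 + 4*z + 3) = (z - 8)/(z + 3)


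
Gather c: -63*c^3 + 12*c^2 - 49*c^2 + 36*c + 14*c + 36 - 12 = -63*c^3 - 37*c^2 + 50*c + 24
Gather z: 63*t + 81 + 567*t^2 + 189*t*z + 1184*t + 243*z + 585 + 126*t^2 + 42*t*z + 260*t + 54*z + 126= 693*t^2 + 1507*t + z*(231*t + 297) + 792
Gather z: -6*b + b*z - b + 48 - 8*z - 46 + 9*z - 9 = -7*b + z*(b + 1) - 7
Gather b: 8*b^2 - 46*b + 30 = 8*b^2 - 46*b + 30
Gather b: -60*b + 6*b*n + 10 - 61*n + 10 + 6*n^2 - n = b*(6*n - 60) + 6*n^2 - 62*n + 20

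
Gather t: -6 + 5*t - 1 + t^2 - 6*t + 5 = t^2 - t - 2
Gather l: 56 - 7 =49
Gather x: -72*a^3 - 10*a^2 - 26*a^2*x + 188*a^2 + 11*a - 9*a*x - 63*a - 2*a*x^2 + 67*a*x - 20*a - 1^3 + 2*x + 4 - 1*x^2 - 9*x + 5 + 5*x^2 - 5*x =-72*a^3 + 178*a^2 - 72*a + x^2*(4 - 2*a) + x*(-26*a^2 + 58*a - 12) + 8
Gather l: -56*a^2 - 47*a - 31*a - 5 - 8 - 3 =-56*a^2 - 78*a - 16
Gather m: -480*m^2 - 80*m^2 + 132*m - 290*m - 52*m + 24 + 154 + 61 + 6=-560*m^2 - 210*m + 245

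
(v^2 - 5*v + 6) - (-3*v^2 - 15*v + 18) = 4*v^2 + 10*v - 12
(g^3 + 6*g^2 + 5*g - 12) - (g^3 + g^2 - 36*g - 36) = 5*g^2 + 41*g + 24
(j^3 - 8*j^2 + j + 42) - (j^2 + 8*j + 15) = j^3 - 9*j^2 - 7*j + 27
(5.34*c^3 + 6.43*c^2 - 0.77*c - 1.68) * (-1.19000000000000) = -6.3546*c^3 - 7.6517*c^2 + 0.9163*c + 1.9992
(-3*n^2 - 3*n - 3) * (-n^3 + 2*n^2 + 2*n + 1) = 3*n^5 - 3*n^4 - 9*n^3 - 15*n^2 - 9*n - 3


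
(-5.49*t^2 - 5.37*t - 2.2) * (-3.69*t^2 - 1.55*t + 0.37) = 20.2581*t^4 + 28.3248*t^3 + 14.4102*t^2 + 1.4231*t - 0.814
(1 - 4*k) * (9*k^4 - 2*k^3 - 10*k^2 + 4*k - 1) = -36*k^5 + 17*k^4 + 38*k^3 - 26*k^2 + 8*k - 1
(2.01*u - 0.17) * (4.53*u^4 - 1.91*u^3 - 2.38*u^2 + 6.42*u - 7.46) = 9.1053*u^5 - 4.6092*u^4 - 4.4591*u^3 + 13.3088*u^2 - 16.086*u + 1.2682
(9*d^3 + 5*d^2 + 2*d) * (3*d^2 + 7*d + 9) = 27*d^5 + 78*d^4 + 122*d^3 + 59*d^2 + 18*d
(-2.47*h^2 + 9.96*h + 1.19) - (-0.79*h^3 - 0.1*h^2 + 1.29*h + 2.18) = 0.79*h^3 - 2.37*h^2 + 8.67*h - 0.99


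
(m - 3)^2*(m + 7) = m^3 + m^2 - 33*m + 63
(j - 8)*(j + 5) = j^2 - 3*j - 40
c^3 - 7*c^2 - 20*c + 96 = (c - 8)*(c - 3)*(c + 4)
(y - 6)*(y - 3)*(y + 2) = y^3 - 7*y^2 + 36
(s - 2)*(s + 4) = s^2 + 2*s - 8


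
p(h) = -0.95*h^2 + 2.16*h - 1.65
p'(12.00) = -20.64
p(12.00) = -112.53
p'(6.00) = -9.24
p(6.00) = -22.89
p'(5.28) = -7.87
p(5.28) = -16.73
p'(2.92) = -3.39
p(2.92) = -3.44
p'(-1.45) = 4.92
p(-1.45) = -6.78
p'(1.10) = 0.07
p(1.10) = -0.42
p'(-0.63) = 3.36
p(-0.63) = -3.39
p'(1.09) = 0.09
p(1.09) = -0.42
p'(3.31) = -4.13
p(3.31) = -4.91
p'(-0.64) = 3.38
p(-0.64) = -3.42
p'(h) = 2.16 - 1.9*h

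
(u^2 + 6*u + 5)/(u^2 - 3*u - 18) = (u^2 + 6*u + 5)/(u^2 - 3*u - 18)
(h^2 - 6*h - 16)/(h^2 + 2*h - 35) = (h^2 - 6*h - 16)/(h^2 + 2*h - 35)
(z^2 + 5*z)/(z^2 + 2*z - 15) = z/(z - 3)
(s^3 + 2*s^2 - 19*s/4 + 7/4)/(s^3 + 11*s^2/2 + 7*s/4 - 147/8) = 2*(2*s^2 - 3*s + 1)/(4*s^2 + 8*s - 21)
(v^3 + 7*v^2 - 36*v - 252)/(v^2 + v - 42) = v + 6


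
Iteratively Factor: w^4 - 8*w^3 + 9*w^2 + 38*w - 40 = (w - 5)*(w^3 - 3*w^2 - 6*w + 8) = (w - 5)*(w + 2)*(w^2 - 5*w + 4) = (w - 5)*(w - 1)*(w + 2)*(w - 4)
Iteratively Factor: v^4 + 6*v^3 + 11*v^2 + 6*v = (v)*(v^3 + 6*v^2 + 11*v + 6) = v*(v + 3)*(v^2 + 3*v + 2) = v*(v + 2)*(v + 3)*(v + 1)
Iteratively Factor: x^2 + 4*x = (x)*(x + 4)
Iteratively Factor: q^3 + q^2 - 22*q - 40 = (q - 5)*(q^2 + 6*q + 8) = (q - 5)*(q + 4)*(q + 2)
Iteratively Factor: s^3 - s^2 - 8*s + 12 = (s - 2)*(s^2 + s - 6) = (s - 2)*(s + 3)*(s - 2)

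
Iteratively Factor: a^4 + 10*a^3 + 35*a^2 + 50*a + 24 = (a + 1)*(a^3 + 9*a^2 + 26*a + 24) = (a + 1)*(a + 2)*(a^2 + 7*a + 12) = (a + 1)*(a + 2)*(a + 4)*(a + 3)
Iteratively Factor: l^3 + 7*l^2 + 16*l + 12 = (l + 2)*(l^2 + 5*l + 6) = (l + 2)*(l + 3)*(l + 2)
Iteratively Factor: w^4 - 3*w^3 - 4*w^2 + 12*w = (w - 2)*(w^3 - w^2 - 6*w) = w*(w - 2)*(w^2 - w - 6) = w*(w - 3)*(w - 2)*(w + 2)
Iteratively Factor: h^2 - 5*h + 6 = (h - 3)*(h - 2)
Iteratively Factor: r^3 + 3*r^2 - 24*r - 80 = (r + 4)*(r^2 - r - 20) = (r - 5)*(r + 4)*(r + 4)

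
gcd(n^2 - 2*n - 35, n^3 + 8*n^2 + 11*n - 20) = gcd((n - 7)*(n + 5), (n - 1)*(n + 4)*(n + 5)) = n + 5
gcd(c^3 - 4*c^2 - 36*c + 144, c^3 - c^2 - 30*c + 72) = c^2 + 2*c - 24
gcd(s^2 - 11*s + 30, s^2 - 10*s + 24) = s - 6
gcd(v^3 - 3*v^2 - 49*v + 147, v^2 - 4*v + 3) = v - 3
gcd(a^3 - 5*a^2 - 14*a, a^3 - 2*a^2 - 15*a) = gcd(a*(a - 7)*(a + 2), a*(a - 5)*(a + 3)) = a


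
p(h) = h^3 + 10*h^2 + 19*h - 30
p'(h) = 3*h^2 + 20*h + 19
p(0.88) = -4.85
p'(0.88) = 38.92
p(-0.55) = -37.59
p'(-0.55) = 8.91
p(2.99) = 142.94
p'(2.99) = 105.62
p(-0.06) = -31.10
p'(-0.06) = 17.81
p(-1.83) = -37.41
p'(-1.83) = -7.55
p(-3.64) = -14.89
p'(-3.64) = -14.05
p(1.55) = 27.20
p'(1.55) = 57.21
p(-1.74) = -38.05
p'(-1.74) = -6.72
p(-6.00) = 0.00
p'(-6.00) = 7.00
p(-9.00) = -120.00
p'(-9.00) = 82.00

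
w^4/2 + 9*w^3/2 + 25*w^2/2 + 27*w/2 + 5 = (w/2 + 1/2)*(w + 1)*(w + 2)*(w + 5)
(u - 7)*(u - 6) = u^2 - 13*u + 42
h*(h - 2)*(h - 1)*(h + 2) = h^4 - h^3 - 4*h^2 + 4*h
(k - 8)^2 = k^2 - 16*k + 64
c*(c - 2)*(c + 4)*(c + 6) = c^4 + 8*c^3 + 4*c^2 - 48*c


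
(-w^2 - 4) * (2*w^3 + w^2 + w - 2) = -2*w^5 - w^4 - 9*w^3 - 2*w^2 - 4*w + 8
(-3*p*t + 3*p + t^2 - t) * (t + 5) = -3*p*t^2 - 12*p*t + 15*p + t^3 + 4*t^2 - 5*t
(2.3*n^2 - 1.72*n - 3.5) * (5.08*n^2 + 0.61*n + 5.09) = 11.684*n^4 - 7.3346*n^3 - 7.1222*n^2 - 10.8898*n - 17.815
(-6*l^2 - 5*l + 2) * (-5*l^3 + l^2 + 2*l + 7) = 30*l^5 + 19*l^4 - 27*l^3 - 50*l^2 - 31*l + 14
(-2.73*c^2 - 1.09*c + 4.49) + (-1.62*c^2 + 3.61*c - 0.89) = -4.35*c^2 + 2.52*c + 3.6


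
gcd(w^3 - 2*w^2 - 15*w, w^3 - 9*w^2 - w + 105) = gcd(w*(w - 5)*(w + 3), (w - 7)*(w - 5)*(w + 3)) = w^2 - 2*w - 15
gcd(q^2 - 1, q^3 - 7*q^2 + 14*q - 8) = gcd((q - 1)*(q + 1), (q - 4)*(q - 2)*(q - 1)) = q - 1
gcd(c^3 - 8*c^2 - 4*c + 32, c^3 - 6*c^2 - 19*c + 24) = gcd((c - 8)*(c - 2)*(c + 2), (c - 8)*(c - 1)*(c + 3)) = c - 8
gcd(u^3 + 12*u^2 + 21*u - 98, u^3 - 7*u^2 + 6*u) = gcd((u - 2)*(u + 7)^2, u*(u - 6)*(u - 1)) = 1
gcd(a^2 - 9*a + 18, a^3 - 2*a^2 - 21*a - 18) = a - 6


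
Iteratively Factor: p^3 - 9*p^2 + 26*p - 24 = (p - 4)*(p^2 - 5*p + 6) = (p - 4)*(p - 3)*(p - 2)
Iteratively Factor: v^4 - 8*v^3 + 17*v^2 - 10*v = (v - 2)*(v^3 - 6*v^2 + 5*v) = v*(v - 2)*(v^2 - 6*v + 5) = v*(v - 2)*(v - 1)*(v - 5)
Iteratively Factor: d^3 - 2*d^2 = (d - 2)*(d^2) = d*(d - 2)*(d)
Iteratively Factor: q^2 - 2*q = (q - 2)*(q)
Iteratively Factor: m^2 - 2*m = (m - 2)*(m)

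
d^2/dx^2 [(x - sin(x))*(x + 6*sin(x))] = -5*x*sin(x) + 24*sin(x)^2 + 10*cos(x) - 10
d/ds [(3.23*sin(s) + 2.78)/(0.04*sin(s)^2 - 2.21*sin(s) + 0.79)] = (-0.1292*sin(s)^2 - 0.2224*sin(s) + 8.6955)*cos(s)/(0.0016*sin(s)^4 - 0.1768*sin(s)^3 + 4.9473*sin(s)^2 - 3.4918*sin(s) + 0.6241)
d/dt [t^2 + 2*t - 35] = 2*t + 2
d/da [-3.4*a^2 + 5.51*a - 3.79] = 5.51 - 6.8*a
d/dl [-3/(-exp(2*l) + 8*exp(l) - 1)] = 6*(4 - exp(l))*exp(l)/(exp(2*l) - 8*exp(l) + 1)^2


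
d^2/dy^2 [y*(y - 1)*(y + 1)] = 6*y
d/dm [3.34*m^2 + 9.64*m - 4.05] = 6.68*m + 9.64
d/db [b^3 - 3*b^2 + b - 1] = 3*b^2 - 6*b + 1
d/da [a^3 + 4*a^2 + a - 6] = 3*a^2 + 8*a + 1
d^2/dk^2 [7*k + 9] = 0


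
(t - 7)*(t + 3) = t^2 - 4*t - 21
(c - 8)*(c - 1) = c^2 - 9*c + 8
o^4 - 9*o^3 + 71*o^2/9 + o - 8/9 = (o - 8)*(o - 1)*(o - 1/3)*(o + 1/3)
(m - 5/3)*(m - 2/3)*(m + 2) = m^3 - m^2/3 - 32*m/9 + 20/9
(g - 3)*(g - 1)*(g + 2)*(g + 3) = g^4 + g^3 - 11*g^2 - 9*g + 18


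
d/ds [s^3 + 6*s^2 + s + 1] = 3*s^2 + 12*s + 1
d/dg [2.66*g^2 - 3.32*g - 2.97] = 5.32*g - 3.32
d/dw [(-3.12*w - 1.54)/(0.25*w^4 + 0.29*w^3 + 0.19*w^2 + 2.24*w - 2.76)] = (2.34*w^4 + 3.3496*w^3 + 1.9326*w^2 + 0.5852*w + 12.0608)/(0.0625*w^8 + 0.145*w^7 + 0.1791*w^6 + 1.2302*w^5 - 0.0446999999999997*w^4 - 0.7496*w^3 + 3.9688*w^2 - 12.3648*w + 7.6176)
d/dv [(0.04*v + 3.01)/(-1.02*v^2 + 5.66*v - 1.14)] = (0.0408*v^2 + 6.1404*v - 17.0822)/(1.0404*v^4 - 11.5464*v^3 + 34.3612*v^2 - 12.9048*v + 1.2996)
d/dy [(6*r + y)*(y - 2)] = 6*r + 2*y - 2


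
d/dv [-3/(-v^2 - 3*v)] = 3*(-2*v - 3)/(v^2*(v + 3)^2)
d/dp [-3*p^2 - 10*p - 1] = -6*p - 10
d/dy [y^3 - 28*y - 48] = 3*y^2 - 28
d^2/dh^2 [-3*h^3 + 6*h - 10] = -18*h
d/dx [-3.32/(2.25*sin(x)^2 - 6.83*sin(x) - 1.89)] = (14.94*sin(x) - 22.6756)*cos(x)/(-2.25*sin(x)^2 + 6.83*sin(x) + 1.89)^2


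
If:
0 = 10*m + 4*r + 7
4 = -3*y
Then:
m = -2*r/5 - 7/10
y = -4/3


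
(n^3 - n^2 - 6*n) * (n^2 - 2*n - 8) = n^5 - 3*n^4 - 12*n^3 + 20*n^2 + 48*n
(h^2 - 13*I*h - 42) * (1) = h^2 - 13*I*h - 42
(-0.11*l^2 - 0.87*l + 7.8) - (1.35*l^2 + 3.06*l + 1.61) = -1.46*l^2 - 3.93*l + 6.19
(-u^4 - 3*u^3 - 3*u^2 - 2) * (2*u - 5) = -2*u^5 - u^4 + 9*u^3 + 15*u^2 - 4*u + 10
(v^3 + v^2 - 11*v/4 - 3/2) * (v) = v^4 + v^3 - 11*v^2/4 - 3*v/2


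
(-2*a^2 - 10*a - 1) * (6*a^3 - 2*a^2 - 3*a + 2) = -12*a^5 - 56*a^4 + 20*a^3 + 28*a^2 - 17*a - 2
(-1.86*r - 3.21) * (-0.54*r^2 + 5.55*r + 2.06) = 1.0044*r^3 - 8.5896*r^2 - 21.6471*r - 6.6126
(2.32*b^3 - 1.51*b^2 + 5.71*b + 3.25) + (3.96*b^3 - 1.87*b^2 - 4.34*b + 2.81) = 6.28*b^3 - 3.38*b^2 + 1.37*b + 6.06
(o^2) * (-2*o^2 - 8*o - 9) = -2*o^4 - 8*o^3 - 9*o^2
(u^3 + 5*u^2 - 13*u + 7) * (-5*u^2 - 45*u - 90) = -5*u^5 - 70*u^4 - 250*u^3 + 100*u^2 + 855*u - 630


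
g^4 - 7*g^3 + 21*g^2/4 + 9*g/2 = g*(g - 6)*(g - 3/2)*(g + 1/2)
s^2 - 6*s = s*(s - 6)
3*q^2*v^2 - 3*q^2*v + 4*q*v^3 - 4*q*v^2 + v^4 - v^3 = v*(q + v)*(3*q + v)*(v - 1)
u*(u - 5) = u^2 - 5*u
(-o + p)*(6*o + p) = -6*o^2 + 5*o*p + p^2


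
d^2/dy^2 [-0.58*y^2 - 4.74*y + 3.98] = -1.16000000000000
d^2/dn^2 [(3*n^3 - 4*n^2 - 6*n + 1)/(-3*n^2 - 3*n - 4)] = 2*(27*n^3 - 279*n^2 - 387*n - 5)/(27*n^6 + 81*n^5 + 189*n^4 + 243*n^3 + 252*n^2 + 144*n + 64)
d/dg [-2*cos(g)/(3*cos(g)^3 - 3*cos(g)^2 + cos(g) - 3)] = 96*(-2*cos(g)^3 + cos(g)^2 - 1)*sin(g)/(-13*cos(g) + 6*cos(2*g) - 3*cos(3*g) + 18)^2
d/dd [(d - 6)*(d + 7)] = 2*d + 1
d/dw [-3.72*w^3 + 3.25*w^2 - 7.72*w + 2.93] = -11.16*w^2 + 6.5*w - 7.72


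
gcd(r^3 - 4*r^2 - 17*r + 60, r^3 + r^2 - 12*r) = r^2 + r - 12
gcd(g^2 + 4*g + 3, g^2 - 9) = g + 3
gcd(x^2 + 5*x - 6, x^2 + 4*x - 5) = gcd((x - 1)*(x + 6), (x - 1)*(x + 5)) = x - 1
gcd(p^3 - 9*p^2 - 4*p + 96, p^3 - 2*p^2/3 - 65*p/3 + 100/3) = p - 4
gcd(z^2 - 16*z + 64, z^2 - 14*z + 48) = z - 8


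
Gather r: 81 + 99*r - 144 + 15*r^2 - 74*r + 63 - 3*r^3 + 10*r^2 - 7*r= -3*r^3 + 25*r^2 + 18*r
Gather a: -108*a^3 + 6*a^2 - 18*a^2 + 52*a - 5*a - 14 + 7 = -108*a^3 - 12*a^2 + 47*a - 7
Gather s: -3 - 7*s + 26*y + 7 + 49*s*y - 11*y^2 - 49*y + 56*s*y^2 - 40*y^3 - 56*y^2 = s*(56*y^2 + 49*y - 7) - 40*y^3 - 67*y^2 - 23*y + 4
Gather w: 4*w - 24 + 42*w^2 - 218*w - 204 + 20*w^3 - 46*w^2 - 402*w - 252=20*w^3 - 4*w^2 - 616*w - 480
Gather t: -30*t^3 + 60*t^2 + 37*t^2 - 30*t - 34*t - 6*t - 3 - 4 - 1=-30*t^3 + 97*t^2 - 70*t - 8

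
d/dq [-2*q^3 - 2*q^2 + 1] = 2*q*(-3*q - 2)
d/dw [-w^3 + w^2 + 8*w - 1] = -3*w^2 + 2*w + 8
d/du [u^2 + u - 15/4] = 2*u + 1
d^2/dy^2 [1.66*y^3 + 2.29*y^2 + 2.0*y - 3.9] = 9.96*y + 4.58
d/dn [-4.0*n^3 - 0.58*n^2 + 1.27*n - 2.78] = -12.0*n^2 - 1.16*n + 1.27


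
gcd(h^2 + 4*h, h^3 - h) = h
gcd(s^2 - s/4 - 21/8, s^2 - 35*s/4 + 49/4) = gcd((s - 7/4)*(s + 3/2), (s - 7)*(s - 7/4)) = s - 7/4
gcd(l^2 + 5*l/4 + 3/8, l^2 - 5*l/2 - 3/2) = l + 1/2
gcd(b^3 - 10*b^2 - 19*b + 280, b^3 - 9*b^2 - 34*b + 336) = b^2 - 15*b + 56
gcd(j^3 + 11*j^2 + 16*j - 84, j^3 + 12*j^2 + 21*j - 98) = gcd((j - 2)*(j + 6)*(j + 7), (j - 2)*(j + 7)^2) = j^2 + 5*j - 14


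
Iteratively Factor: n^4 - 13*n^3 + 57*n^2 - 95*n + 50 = (n - 5)*(n^3 - 8*n^2 + 17*n - 10) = (n - 5)*(n - 1)*(n^2 - 7*n + 10) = (n - 5)^2*(n - 1)*(n - 2)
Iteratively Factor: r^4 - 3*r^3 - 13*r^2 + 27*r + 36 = (r - 3)*(r^3 - 13*r - 12) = (r - 3)*(r + 3)*(r^2 - 3*r - 4) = (r - 4)*(r - 3)*(r + 3)*(r + 1)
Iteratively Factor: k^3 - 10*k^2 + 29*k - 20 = (k - 4)*(k^2 - 6*k + 5) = (k - 4)*(k - 1)*(k - 5)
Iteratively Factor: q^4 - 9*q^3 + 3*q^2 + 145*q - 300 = (q - 3)*(q^3 - 6*q^2 - 15*q + 100) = (q - 3)*(q + 4)*(q^2 - 10*q + 25) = (q - 5)*(q - 3)*(q + 4)*(q - 5)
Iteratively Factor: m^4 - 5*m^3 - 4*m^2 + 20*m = (m + 2)*(m^3 - 7*m^2 + 10*m) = m*(m + 2)*(m^2 - 7*m + 10) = m*(m - 5)*(m + 2)*(m - 2)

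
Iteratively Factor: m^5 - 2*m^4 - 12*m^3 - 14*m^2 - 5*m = (m + 1)*(m^4 - 3*m^3 - 9*m^2 - 5*m) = (m + 1)^2*(m^3 - 4*m^2 - 5*m) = m*(m + 1)^2*(m^2 - 4*m - 5) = m*(m - 5)*(m + 1)^2*(m + 1)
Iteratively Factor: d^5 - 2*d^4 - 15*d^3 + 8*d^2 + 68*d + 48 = (d - 3)*(d^4 + d^3 - 12*d^2 - 28*d - 16) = (d - 3)*(d + 2)*(d^3 - d^2 - 10*d - 8) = (d - 3)*(d + 2)^2*(d^2 - 3*d - 4) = (d - 4)*(d - 3)*(d + 2)^2*(d + 1)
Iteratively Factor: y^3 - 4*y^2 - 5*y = (y + 1)*(y^2 - 5*y) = (y - 5)*(y + 1)*(y)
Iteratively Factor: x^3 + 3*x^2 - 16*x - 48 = (x + 3)*(x^2 - 16) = (x + 3)*(x + 4)*(x - 4)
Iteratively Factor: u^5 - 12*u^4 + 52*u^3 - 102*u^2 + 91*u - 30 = (u - 1)*(u^4 - 11*u^3 + 41*u^2 - 61*u + 30) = (u - 5)*(u - 1)*(u^3 - 6*u^2 + 11*u - 6) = (u - 5)*(u - 1)^2*(u^2 - 5*u + 6) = (u - 5)*(u - 3)*(u - 1)^2*(u - 2)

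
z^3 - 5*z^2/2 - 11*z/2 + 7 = (z - 7/2)*(z - 1)*(z + 2)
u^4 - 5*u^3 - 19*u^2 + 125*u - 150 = (u - 5)*(u - 3)*(u - 2)*(u + 5)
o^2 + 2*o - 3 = (o - 1)*(o + 3)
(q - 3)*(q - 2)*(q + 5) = q^3 - 19*q + 30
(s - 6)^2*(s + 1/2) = s^3 - 23*s^2/2 + 30*s + 18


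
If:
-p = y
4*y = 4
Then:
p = -1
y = 1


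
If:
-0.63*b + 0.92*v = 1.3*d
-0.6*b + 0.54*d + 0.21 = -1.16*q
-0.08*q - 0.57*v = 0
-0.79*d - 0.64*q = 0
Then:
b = 1.96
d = -1.08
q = 1.33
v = -0.19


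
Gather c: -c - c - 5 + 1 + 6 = 2 - 2*c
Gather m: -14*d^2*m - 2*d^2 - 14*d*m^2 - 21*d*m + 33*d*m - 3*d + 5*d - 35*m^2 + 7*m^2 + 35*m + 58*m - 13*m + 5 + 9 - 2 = -2*d^2 + 2*d + m^2*(-14*d - 28) + m*(-14*d^2 + 12*d + 80) + 12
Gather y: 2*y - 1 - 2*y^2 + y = -2*y^2 + 3*y - 1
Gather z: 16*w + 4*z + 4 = 16*w + 4*z + 4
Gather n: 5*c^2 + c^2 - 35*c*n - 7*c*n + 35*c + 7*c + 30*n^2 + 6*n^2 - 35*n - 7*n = 6*c^2 + 42*c + 36*n^2 + n*(-42*c - 42)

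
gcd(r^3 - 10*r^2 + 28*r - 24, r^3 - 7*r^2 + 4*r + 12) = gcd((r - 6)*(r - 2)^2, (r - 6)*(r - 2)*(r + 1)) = r^2 - 8*r + 12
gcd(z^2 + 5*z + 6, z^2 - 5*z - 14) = z + 2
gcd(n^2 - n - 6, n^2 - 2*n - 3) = n - 3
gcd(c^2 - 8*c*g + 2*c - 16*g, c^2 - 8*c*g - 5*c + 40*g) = c - 8*g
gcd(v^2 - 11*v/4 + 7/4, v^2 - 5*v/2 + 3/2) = v - 1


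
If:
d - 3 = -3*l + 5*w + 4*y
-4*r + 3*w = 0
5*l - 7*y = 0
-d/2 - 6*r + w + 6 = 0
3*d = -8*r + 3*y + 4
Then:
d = 1171/195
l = 581/65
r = 167/260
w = 167/195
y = 83/13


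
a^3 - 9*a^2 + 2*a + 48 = (a - 8)*(a - 3)*(a + 2)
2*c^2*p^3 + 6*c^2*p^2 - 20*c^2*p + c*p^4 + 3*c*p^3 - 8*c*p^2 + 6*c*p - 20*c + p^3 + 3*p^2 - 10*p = (2*c + p)*(p - 2)*(p + 5)*(c*p + 1)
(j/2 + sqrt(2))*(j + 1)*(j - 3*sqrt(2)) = j^3/2 - sqrt(2)*j^2/2 + j^2/2 - 6*j - sqrt(2)*j/2 - 6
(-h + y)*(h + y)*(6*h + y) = -6*h^3 - h^2*y + 6*h*y^2 + y^3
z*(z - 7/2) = z^2 - 7*z/2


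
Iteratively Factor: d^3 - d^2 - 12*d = (d - 4)*(d^2 + 3*d) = d*(d - 4)*(d + 3)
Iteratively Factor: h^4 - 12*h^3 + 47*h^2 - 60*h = (h - 3)*(h^3 - 9*h^2 + 20*h) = (h - 5)*(h - 3)*(h^2 - 4*h) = (h - 5)*(h - 4)*(h - 3)*(h)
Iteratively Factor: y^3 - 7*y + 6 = (y - 1)*(y^2 + y - 6) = (y - 2)*(y - 1)*(y + 3)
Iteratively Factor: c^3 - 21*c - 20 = (c - 5)*(c^2 + 5*c + 4) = (c - 5)*(c + 4)*(c + 1)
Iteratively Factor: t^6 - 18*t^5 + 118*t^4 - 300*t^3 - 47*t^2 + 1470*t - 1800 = (t - 3)*(t^5 - 15*t^4 + 73*t^3 - 81*t^2 - 290*t + 600) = (t - 4)*(t - 3)*(t^4 - 11*t^3 + 29*t^2 + 35*t - 150) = (t - 5)*(t - 4)*(t - 3)*(t^3 - 6*t^2 - t + 30) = (t - 5)*(t - 4)*(t - 3)^2*(t^2 - 3*t - 10) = (t - 5)^2*(t - 4)*(t - 3)^2*(t + 2)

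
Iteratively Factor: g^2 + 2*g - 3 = (g + 3)*(g - 1)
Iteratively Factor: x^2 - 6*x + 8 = (x - 2)*(x - 4)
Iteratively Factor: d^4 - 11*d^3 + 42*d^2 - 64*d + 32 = (d - 4)*(d^3 - 7*d^2 + 14*d - 8) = (d - 4)*(d - 1)*(d^2 - 6*d + 8) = (d - 4)^2*(d - 1)*(d - 2)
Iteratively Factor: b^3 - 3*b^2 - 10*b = (b)*(b^2 - 3*b - 10) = b*(b - 5)*(b + 2)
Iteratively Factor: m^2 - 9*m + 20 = (m - 4)*(m - 5)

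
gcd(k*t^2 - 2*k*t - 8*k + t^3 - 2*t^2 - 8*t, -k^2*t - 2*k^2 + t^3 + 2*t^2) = k*t + 2*k + t^2 + 2*t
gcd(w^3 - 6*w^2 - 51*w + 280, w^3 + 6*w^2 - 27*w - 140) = w^2 + 2*w - 35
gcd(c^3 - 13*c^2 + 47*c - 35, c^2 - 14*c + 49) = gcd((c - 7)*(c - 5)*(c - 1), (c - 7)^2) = c - 7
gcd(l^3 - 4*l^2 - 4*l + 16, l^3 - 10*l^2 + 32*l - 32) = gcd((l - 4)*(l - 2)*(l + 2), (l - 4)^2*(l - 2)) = l^2 - 6*l + 8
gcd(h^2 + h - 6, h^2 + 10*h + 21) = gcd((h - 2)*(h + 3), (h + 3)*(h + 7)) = h + 3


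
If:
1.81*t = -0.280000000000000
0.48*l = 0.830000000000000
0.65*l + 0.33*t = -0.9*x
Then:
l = 1.73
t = -0.15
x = -1.19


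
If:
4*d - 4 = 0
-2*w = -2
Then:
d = 1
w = 1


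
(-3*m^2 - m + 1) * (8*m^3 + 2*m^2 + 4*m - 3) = -24*m^5 - 14*m^4 - 6*m^3 + 7*m^2 + 7*m - 3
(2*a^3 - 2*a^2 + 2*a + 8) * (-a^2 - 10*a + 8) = -2*a^5 - 18*a^4 + 34*a^3 - 44*a^2 - 64*a + 64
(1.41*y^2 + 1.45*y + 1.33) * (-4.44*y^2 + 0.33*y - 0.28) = -6.2604*y^4 - 5.9727*y^3 - 5.8215*y^2 + 0.0329*y - 0.3724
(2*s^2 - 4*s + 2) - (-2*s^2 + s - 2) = 4*s^2 - 5*s + 4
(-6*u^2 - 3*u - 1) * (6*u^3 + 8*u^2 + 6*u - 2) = -36*u^5 - 66*u^4 - 66*u^3 - 14*u^2 + 2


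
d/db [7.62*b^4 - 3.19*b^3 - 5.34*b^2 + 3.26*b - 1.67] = 30.48*b^3 - 9.57*b^2 - 10.68*b + 3.26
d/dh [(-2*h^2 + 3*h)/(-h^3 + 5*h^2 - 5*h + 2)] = (-2*h^4 + 6*h^3 - 5*h^2 - 8*h + 6)/(h^6 - 10*h^5 + 35*h^4 - 54*h^3 + 45*h^2 - 20*h + 4)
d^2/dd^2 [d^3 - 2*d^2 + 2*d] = 6*d - 4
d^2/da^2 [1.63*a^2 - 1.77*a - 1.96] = 3.26000000000000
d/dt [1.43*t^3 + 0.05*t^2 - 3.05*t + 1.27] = 4.29*t^2 + 0.1*t - 3.05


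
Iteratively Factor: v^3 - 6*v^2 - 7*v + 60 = (v + 3)*(v^2 - 9*v + 20) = (v - 4)*(v + 3)*(v - 5)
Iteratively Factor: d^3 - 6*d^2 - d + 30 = (d + 2)*(d^2 - 8*d + 15) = (d - 3)*(d + 2)*(d - 5)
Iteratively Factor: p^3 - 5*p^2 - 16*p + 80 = (p - 4)*(p^2 - p - 20) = (p - 4)*(p + 4)*(p - 5)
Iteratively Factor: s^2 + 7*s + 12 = (s + 4)*(s + 3)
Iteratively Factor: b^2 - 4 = (b + 2)*(b - 2)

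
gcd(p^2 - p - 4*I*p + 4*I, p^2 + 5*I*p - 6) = 1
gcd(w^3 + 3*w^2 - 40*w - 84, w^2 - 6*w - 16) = w + 2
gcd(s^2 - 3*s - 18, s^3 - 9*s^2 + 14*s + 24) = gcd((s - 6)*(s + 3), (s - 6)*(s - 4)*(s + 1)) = s - 6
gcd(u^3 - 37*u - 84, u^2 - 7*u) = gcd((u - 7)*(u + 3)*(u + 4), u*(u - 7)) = u - 7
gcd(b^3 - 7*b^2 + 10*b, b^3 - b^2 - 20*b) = b^2 - 5*b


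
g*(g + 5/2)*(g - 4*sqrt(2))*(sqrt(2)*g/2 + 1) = sqrt(2)*g^4/2 - 3*g^3 + 5*sqrt(2)*g^3/4 - 15*g^2/2 - 4*sqrt(2)*g^2 - 10*sqrt(2)*g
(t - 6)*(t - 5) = t^2 - 11*t + 30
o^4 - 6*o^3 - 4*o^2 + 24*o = o*(o - 6)*(o - 2)*(o + 2)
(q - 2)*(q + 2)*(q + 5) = q^3 + 5*q^2 - 4*q - 20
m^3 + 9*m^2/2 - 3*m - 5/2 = (m - 1)*(m + 1/2)*(m + 5)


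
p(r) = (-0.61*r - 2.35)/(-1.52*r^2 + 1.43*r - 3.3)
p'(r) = (-0.61*r - 2.35)*(3.04*r - 1.43)/(-1.52*r^2 + 1.43*r - 3.3)^2 - 0.61/(-1.52*r^2 + 1.43*r - 3.3)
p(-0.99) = 0.28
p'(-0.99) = 0.30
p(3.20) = 0.30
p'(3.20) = -0.13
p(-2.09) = 0.08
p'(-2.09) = 0.10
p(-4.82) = -0.01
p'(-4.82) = 0.01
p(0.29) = 0.84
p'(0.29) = 0.36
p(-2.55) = 0.05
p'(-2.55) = 0.06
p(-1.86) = 0.11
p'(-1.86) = 0.12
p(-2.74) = 0.04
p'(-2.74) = 0.05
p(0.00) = 0.71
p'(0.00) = 0.49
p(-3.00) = 0.02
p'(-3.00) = 0.04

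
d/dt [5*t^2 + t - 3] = 10*t + 1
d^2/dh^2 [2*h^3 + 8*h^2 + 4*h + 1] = 12*h + 16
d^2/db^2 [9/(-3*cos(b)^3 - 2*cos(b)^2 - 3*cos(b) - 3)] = -(9*(21*cos(b) + 16*cos(2*b) + 27*cos(3*b))*(3*cos(b)^3 + 2*cos(b)^2 + 3*cos(b) + 3)/4 + 18*(9*cos(b)^2 + 4*cos(b) + 3)^2*sin(b)^2)/(3*cos(b)^3 + 2*cos(b)^2 + 3*cos(b) + 3)^3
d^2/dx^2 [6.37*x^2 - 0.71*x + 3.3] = 12.7400000000000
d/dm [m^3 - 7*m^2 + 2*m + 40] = 3*m^2 - 14*m + 2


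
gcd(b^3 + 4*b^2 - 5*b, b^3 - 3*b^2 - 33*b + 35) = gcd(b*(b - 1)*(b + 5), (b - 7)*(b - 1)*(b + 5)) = b^2 + 4*b - 5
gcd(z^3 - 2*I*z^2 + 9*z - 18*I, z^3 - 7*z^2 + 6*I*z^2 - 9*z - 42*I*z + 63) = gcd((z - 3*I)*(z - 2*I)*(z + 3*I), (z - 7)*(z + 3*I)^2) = z + 3*I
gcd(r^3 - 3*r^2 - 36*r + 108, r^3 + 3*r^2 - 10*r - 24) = r - 3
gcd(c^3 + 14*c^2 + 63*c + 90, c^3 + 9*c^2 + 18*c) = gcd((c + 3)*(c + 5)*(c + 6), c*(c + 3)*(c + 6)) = c^2 + 9*c + 18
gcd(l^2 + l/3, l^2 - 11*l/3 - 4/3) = l + 1/3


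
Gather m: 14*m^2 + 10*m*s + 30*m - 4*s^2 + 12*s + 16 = 14*m^2 + m*(10*s + 30) - 4*s^2 + 12*s + 16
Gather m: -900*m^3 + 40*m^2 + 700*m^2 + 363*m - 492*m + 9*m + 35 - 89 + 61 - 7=-900*m^3 + 740*m^2 - 120*m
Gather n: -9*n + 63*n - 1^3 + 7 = 54*n + 6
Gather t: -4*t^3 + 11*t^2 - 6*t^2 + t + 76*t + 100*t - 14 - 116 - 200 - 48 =-4*t^3 + 5*t^2 + 177*t - 378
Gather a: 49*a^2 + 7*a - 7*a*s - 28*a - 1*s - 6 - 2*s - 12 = 49*a^2 + a*(-7*s - 21) - 3*s - 18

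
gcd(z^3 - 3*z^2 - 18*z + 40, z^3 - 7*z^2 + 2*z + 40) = z - 5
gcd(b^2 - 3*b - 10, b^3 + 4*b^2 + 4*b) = b + 2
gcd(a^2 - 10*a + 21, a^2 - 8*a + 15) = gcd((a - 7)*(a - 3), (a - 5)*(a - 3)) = a - 3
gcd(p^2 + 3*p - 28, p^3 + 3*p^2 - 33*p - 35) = p + 7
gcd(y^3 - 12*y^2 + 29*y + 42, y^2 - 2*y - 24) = y - 6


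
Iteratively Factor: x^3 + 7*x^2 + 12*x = (x + 3)*(x^2 + 4*x) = x*(x + 3)*(x + 4)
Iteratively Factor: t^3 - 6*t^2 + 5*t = (t - 5)*(t^2 - t) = t*(t - 5)*(t - 1)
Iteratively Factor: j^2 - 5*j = (j - 5)*(j)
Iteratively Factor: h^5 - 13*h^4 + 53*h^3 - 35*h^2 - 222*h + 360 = (h - 3)*(h^4 - 10*h^3 + 23*h^2 + 34*h - 120) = (h - 4)*(h - 3)*(h^3 - 6*h^2 - h + 30) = (h - 5)*(h - 4)*(h - 3)*(h^2 - h - 6) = (h - 5)*(h - 4)*(h - 3)^2*(h + 2)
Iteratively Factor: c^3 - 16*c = (c + 4)*(c^2 - 4*c) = c*(c + 4)*(c - 4)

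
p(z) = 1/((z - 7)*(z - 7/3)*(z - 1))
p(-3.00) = 0.00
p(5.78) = -0.05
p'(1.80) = 0.37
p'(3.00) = 0.33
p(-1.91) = -0.01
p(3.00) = -0.19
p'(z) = -1/((z - 7)*(z - 7/3)*(z - 1)^2) - 1/((z - 7)*(z - 7/3)^2*(z - 1)) - 1/((z - 7)^2*(z - 7/3)*(z - 1)) = 3*(-9*z^2 + 62*z - 77)/(9*z^6 - 186*z^5 + 1423*z^4 - 5068*z^3 + 8967*z^2 - 7546*z + 2401)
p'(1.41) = -0.56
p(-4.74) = -0.00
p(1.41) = 0.47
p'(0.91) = -15.35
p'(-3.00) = 0.00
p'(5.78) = -0.02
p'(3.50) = 0.10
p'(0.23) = -0.18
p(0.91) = -1.28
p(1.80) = 0.45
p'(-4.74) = -0.00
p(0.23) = -0.09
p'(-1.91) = -0.01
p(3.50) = -0.10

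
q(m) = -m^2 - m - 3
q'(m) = -2*m - 1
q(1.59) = -7.12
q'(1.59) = -4.18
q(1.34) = -6.14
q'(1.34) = -3.68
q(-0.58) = -2.76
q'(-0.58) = 0.16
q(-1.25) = -3.31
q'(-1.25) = 1.50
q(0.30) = -3.39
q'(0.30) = -1.60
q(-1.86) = -4.60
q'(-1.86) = 2.72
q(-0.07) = -2.93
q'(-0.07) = -0.86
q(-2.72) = -7.68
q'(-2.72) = 4.44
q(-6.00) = -33.00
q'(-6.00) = 11.00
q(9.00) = -93.00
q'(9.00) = -19.00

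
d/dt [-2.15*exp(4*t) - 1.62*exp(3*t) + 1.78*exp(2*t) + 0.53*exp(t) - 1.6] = (-8.6*exp(3*t) - 4.86*exp(2*t) + 3.56*exp(t) + 0.53)*exp(t)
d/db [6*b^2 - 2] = 12*b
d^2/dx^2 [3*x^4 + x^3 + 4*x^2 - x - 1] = 36*x^2 + 6*x + 8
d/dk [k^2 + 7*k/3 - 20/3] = 2*k + 7/3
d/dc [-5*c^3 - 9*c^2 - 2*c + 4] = -15*c^2 - 18*c - 2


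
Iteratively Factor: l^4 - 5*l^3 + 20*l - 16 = (l - 1)*(l^3 - 4*l^2 - 4*l + 16) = (l - 1)*(l + 2)*(l^2 - 6*l + 8) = (l - 4)*(l - 1)*(l + 2)*(l - 2)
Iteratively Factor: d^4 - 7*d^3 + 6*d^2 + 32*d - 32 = (d - 4)*(d^3 - 3*d^2 - 6*d + 8) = (d - 4)*(d + 2)*(d^2 - 5*d + 4) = (d - 4)*(d - 1)*(d + 2)*(d - 4)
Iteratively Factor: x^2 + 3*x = (x + 3)*(x)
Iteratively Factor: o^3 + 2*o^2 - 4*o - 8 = (o + 2)*(o^2 - 4) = (o - 2)*(o + 2)*(o + 2)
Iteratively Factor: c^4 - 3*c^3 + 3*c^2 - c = (c - 1)*(c^3 - 2*c^2 + c) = (c - 1)^2*(c^2 - c) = (c - 1)^3*(c)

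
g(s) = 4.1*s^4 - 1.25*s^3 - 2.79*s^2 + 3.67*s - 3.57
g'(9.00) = 11605.30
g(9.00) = 25792.32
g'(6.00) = 3377.59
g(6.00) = 4961.61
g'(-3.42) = -677.14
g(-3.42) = 562.15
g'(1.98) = 105.22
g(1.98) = 46.07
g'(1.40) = 33.51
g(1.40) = 8.42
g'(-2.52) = -268.53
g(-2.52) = 154.81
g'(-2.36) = -219.61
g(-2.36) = 115.84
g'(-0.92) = -7.14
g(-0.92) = -5.40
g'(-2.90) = -411.67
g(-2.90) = 282.79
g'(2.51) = 225.38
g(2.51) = 131.03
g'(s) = 16.4*s^3 - 3.75*s^2 - 5.58*s + 3.67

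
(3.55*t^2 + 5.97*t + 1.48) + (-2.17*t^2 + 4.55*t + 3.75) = 1.38*t^2 + 10.52*t + 5.23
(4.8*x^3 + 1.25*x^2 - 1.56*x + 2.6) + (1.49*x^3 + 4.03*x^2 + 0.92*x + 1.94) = 6.29*x^3 + 5.28*x^2 - 0.64*x + 4.54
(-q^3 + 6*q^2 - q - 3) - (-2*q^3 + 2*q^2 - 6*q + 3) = q^3 + 4*q^2 + 5*q - 6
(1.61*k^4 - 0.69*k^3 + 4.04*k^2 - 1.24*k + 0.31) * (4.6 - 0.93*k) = -1.4973*k^5 + 8.0477*k^4 - 6.9312*k^3 + 19.7372*k^2 - 5.9923*k + 1.426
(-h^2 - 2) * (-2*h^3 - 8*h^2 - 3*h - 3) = 2*h^5 + 8*h^4 + 7*h^3 + 19*h^2 + 6*h + 6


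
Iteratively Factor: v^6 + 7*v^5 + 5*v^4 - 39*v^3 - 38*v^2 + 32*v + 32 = (v + 4)*(v^5 + 3*v^4 - 7*v^3 - 11*v^2 + 6*v + 8) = (v - 2)*(v + 4)*(v^4 + 5*v^3 + 3*v^2 - 5*v - 4) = (v - 2)*(v + 4)^2*(v^3 + v^2 - v - 1) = (v - 2)*(v - 1)*(v + 4)^2*(v^2 + 2*v + 1) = (v - 2)*(v - 1)*(v + 1)*(v + 4)^2*(v + 1)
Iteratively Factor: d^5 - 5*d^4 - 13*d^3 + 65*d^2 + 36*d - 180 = (d + 2)*(d^4 - 7*d^3 + d^2 + 63*d - 90) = (d - 3)*(d + 2)*(d^3 - 4*d^2 - 11*d + 30) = (d - 3)*(d - 2)*(d + 2)*(d^2 - 2*d - 15) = (d - 3)*(d - 2)*(d + 2)*(d + 3)*(d - 5)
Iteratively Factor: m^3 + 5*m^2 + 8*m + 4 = (m + 2)*(m^2 + 3*m + 2) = (m + 2)^2*(m + 1)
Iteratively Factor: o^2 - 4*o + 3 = (o - 3)*(o - 1)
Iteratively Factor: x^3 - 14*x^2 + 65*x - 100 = (x - 5)*(x^2 - 9*x + 20) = (x - 5)^2*(x - 4)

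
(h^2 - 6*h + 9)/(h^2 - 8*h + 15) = (h - 3)/(h - 5)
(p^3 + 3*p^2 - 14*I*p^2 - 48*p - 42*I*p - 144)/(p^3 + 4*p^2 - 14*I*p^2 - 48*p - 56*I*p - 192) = (p + 3)/(p + 4)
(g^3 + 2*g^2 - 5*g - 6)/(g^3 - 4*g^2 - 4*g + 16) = (g^2 + 4*g + 3)/(g^2 - 2*g - 8)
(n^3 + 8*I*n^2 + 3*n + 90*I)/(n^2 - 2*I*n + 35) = (n^2 + 3*I*n + 18)/(n - 7*I)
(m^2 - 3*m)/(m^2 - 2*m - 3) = m/(m + 1)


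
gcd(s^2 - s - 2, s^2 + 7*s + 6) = s + 1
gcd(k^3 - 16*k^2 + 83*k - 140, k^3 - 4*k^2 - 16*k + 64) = k - 4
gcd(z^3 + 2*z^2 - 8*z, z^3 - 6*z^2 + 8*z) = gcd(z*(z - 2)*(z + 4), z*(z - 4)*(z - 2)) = z^2 - 2*z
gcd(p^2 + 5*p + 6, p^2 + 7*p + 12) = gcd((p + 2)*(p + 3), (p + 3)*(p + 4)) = p + 3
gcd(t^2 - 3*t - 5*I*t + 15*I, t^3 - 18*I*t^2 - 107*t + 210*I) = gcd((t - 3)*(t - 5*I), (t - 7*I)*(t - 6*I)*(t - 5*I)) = t - 5*I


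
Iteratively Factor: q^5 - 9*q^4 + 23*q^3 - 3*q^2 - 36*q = (q)*(q^4 - 9*q^3 + 23*q^2 - 3*q - 36) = q*(q + 1)*(q^3 - 10*q^2 + 33*q - 36) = q*(q - 3)*(q + 1)*(q^2 - 7*q + 12) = q*(q - 3)^2*(q + 1)*(q - 4)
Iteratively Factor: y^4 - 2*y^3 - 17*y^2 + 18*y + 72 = (y + 3)*(y^3 - 5*y^2 - 2*y + 24) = (y - 3)*(y + 3)*(y^2 - 2*y - 8) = (y - 3)*(y + 2)*(y + 3)*(y - 4)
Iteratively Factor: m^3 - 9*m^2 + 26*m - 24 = (m - 3)*(m^2 - 6*m + 8) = (m - 4)*(m - 3)*(m - 2)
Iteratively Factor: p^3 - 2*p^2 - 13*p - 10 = (p - 5)*(p^2 + 3*p + 2) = (p - 5)*(p + 2)*(p + 1)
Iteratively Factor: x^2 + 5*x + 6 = (x + 2)*(x + 3)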